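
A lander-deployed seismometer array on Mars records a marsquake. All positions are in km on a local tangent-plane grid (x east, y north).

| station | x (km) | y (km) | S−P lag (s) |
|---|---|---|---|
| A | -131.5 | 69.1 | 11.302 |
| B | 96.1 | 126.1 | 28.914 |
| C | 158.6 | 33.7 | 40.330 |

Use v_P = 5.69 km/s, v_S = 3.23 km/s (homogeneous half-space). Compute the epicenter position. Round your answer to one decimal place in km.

Distance from S−P lag: d = Δt · v_P v_S / (v_P − v_S) = Δt · (5.69·3.23)/(5.69−3.23) ≈ 7.4710·Δt.
So d_A = 84.44, d_B = 216.02, d_C = 301.31 km.
Circle about each station: (x + 131.5)² + (y − 69.1)² = 84.44²; (x − 96.1)² + (y − 126.1)² = 216.02²; (x − 158.6)² + (y − 33.7)² = 301.31².
Subtracting the A equation from the B and C equations removes the quadratic terms:
455.2 x + 114.0 y = -36465.17
580.2 x − 70.8 y = -79435.01
Solving the 2×2 system: x ≈ -118.3, y ≈ 152.5 km.
Check against A (with the unrounded x, y): √((x + 131.5)²+(y − 69.1)²) = 84.44 ≈ 84.44 km. ✓

(-118.3, 152.5)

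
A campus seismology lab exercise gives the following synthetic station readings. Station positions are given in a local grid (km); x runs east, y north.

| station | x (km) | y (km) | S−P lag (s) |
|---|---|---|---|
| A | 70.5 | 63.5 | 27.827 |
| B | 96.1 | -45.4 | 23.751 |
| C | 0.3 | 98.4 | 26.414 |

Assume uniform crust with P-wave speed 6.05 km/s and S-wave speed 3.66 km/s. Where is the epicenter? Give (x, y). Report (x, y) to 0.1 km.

Distance from S−P lag: d = Δt · v_P v_S / (v_P − v_S) = Δt · (6.05·3.66)/(6.05−3.66) ≈ 9.2649·Δt.
So d_A = 257.81, d_B = 220.05, d_C = 244.72 km.
Circle about each station: (x − 70.5)² + (y − 63.5)² = 257.81²; (x − 96.1)² + (y + 45.4)² = 220.05²; (x − 0.3)² + (y − 98.4)² = 244.72².
Subtracting the A equation from the B and C equations removes the quadratic terms:
51.2 x − 217.8 y = 20337.86
-140.4 x + 69.8 y = 7258.27
Solving the 2×2 system: x ≈ -111.1, y ≈ -119.5 km.

(-111.1, -119.5)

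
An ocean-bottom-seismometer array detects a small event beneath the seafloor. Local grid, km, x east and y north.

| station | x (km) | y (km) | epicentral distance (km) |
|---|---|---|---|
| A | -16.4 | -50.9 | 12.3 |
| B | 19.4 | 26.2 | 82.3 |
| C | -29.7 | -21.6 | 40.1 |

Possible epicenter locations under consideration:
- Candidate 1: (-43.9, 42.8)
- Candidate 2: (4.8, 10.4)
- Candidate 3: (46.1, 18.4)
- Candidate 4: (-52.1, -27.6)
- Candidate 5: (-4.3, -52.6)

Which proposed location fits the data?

Candidate 5

For each candidate, compare |candidate − station| to the reported distance:
Candidate 1: residuals A 85.4, B 16.9, C 25.8 → max 85.4 km
Candidate 2: residuals A 52.6, B 60.8, C 7.0 → max 60.8 km
Candidate 3: residuals A 81.0, B 54.5, C 45.6 → max 81.0 km
Candidate 4: residuals A 30.3, B 7.2, C 16.9 → max 30.3 km
Candidate 5: residuals A 0.1, B 0.0, C 0.0 → max 0.1 km
Only Candidate 5 has all residuals ≈ 0.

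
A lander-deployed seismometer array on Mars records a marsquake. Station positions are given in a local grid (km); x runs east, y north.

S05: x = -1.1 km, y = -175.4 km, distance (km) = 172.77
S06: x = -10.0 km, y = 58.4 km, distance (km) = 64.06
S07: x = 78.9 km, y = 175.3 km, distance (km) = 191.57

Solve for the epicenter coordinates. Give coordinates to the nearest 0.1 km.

8.6 km east, -2.9 km north

Circle about each station: (x + 1.1)² + (y + 175.4)² = 172.77²; (x + 10.0)² + (y − 58.4)² = 64.06²; (x − 78.9)² + (y − 175.3)² = 191.57².
Subtracting the S05 equation from the S06 and S07 equations removes the quadratic terms:
-17.8 x + 467.6 y = -1510.02
160.0 x + 701.4 y = -660.66
Solving the 2×2 system: x ≈ 8.6, y ≈ -2.9 km.
Check against S05 (with the unrounded x, y): √((x + 1.1)²+(y + 175.4)²) = 172.77 ≈ 172.77 km. ✓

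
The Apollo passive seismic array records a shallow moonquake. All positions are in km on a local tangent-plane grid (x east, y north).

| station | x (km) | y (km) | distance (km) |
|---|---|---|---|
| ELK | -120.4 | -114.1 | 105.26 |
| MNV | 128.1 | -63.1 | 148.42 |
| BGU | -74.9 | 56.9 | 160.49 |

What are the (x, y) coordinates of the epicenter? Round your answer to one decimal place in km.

Circle about each station: (x + 120.4)² + (y + 114.1)² = 105.26²; (x − 128.1)² + (y + 63.1)² = 148.42²; (x + 74.9)² + (y − 56.9)² = 160.49².
Subtracting pairs of circle equations eliminates x²+y² and gives linear equations (the radical axes):
497.0 x + 102.0 y = -18072.58
91.0 x + 342.0 y = -33344.72
Solving the 2×2 system: x ≈ -17.3, y ≈ -92.9 km.

x ≈ -17.3 km, y ≈ -92.9 km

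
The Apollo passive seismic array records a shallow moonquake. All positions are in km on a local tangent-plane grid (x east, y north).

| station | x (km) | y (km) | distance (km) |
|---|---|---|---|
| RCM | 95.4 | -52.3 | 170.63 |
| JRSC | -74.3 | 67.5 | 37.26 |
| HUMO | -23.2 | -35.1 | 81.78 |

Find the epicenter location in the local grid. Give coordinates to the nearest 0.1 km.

Circle about each station: (x − 95.4)² + (y + 52.3)² = 170.63²; (x + 74.3)² + (y − 67.5)² = 37.26²; (x + 23.2)² + (y + 35.1)² = 81.78².
Subtracting the RCM equation from the JRSC and HUMO equations removes the quadratic terms:
-339.4 x + 239.6 y = 25966.58
-237.2 x + 34.4 y = 12360.43
Solving the 2×2 system: x ≈ -45.8, y ≈ 43.5 km.

(-45.8, 43.5)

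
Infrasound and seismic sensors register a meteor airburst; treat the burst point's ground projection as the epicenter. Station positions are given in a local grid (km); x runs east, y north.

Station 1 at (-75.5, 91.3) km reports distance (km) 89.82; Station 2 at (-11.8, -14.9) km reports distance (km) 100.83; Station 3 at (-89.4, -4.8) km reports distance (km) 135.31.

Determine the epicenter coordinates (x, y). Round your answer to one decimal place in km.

Circle about each station: (x + 75.5)² + (y − 91.3)² = 89.82²; (x + 11.8)² + (y + 14.9)² = 100.83²; (x + 89.4)² + (y + 4.8)² = 135.31².
Subtracting the Station 1 equation from the Station 2 and Station 3 equations removes the quadratic terms:
127.4 x − 212.4 y = -15773.75
-27.8 x − 192.2 y = -16261.70
Solving the 2×2 system: x ≈ 13.9, y ≈ 82.6 km.

(13.9, 82.6)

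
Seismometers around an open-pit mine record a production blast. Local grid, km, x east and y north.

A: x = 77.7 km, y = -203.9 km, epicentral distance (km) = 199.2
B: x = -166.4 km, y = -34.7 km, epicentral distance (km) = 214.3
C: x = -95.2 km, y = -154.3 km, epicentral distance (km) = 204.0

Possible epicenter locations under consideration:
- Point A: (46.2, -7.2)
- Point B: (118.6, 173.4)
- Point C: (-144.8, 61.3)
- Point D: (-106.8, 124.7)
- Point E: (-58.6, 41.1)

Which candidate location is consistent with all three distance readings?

For each candidate, compare |candidate − station| to the reported distance:
Point A: residuals A 0.0, B 0.1, C 0.0 → max 0.1 km
Point B: residuals A 180.3, B 138.6, C 187.3 → max 187.3 km
Point C: residuals A 147.0, B 115.9, C 17.2 → max 147.0 km
Point D: residuals A 177.7, B 44.1, C 75.2 → max 177.7 km
Point E: residuals A 81.2, B 82.5, C 5.2 → max 82.5 km
Only Point A has all residuals ≈ 0.

Point A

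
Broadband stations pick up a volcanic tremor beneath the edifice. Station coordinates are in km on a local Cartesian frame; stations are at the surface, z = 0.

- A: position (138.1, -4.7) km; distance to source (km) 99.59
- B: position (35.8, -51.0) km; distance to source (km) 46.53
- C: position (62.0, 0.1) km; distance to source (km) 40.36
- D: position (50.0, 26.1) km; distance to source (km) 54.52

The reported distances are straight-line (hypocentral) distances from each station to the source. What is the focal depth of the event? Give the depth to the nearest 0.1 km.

z ≈ 31.6 km

Each station gives a sphere (x−x_i)² + (y−y_i)² + z² = d_i² (stations at z=0).
Subtracting the A sphere from B and C: z² cancels, leaving linear equations in x and y:
-204.6 x − 92.6 y = -7457.93
-152.2 x + 9.6 y = -6960.45
Solving: x ≈ 44.597, y ≈ -17.998 km (keep extra digits for the depth step; rounded: 44.6, -18.0).
Then from the A sphere: z² = 99.59² − (x − 138.1)² − (y + 4.7)² with x = 44.597, y = -17.998, so z ≈ 31.599 ≈ 31.6 km.
Check against D (with the unrounded solution): distance 54.52 ≈ 54.52 km. ✓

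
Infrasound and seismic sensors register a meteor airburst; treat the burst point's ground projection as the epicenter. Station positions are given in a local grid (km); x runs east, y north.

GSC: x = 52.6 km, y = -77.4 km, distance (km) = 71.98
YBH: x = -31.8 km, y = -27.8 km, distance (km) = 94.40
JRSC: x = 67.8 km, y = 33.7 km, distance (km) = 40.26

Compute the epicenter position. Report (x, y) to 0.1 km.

Circle about each station: (x − 52.6)² + (y + 77.4)² = 71.98²; (x + 31.8)² + (y + 27.8)² = 94.40²; (x − 67.8)² + (y − 33.7)² = 40.26².
Subtracting the GSC equation from the YBH and JRSC equations removes the quadratic terms:
-168.8 x + 99.2 y = -10703.68
30.4 x + 222.2 y = 535.26
Solving the 2×2 system: x ≈ 60.0, y ≈ -5.8 km.

60.0 km east, -5.8 km north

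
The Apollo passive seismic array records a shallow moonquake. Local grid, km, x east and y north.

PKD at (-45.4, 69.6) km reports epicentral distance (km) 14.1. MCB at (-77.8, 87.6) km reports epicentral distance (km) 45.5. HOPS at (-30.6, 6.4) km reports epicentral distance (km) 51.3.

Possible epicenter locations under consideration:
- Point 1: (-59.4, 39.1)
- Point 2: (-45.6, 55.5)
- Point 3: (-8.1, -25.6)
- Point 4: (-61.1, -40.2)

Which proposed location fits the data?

Point 2

For each candidate, compare |candidate − station| to the reported distance:
Point 1: residuals PKD 19.5, MCB 6.4, HOPS 7.7 → max 19.5 km
Point 2: residuals PKD 0.0, MCB 0.0, HOPS 0.0 → max 0.0 km
Point 3: residuals PKD 88.1, MCB 87.4, HOPS 12.2 → max 88.1 km
Point 4: residuals PKD 96.8, MCB 83.4, HOPS 4.4 → max 96.8 km
Only Point 2 has all residuals ≈ 0.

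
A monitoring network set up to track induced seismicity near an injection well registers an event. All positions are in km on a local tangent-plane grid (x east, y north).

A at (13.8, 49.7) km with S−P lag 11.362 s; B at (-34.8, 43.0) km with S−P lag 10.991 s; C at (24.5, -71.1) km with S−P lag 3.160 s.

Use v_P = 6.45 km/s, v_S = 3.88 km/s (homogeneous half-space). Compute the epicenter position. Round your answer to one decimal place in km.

(-4.0, -59.5)

Distance from S−P lag: d = Δt · v_P v_S / (v_P − v_S) = Δt · (6.45·3.88)/(6.45−3.88) ≈ 9.7377·Δt.
So d_A = 110.64, d_B = 107.03, d_C = 30.77 km.
Circle about each station: (x − 13.8)² + (y − 49.7)² = 110.64²; (x + 34.8)² + (y − 43.0)² = 107.03²; (x − 24.5)² + (y + 71.1)² = 30.77².
Subtracting the A equation from the B and C equations removes the quadratic terms:
-97.2 x − 13.4 y = 1185.30
21.4 x − 241.6 y = 14289.35
Solving the 2×2 system: x ≈ -4.0, y ≈ -59.5 km.
Check against A (with the unrounded x, y): √((x − 13.8)²+(y − 49.7)²) = 110.64 ≈ 110.64 km. ✓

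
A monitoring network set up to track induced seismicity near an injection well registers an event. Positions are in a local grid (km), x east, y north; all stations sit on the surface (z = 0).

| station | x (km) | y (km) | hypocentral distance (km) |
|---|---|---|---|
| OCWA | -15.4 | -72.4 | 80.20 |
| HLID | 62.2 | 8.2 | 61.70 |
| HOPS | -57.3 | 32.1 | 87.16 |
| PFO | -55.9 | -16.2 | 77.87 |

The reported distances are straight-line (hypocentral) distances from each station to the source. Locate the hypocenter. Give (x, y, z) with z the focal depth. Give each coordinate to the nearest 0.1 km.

Each station gives a sphere (x−x_i)² + (y−y_i)² + z² = d_i² (stations at z=0).
Subtracting the OCWA sphere from HLID and HOPS: z² cancels, leaving linear equations in x and y:
155.2 x + 161.2 y = 1082.31
-83.8 x + 209.0 y = -2330.05
Solving: x ≈ 13.098, y ≈ -5.897 km (keep extra digits for the depth step; rounded: 13.1, -5.9).
Then from the OCWA sphere: z² = 80.20² − (x + 15.4)² − (y + 72.4)² with x = 13.098, y = -5.897, so z ≈ 34.601 ≈ 34.6 km.

x ≈ 13.1 km, y ≈ -5.9 km, depth ≈ 34.6 km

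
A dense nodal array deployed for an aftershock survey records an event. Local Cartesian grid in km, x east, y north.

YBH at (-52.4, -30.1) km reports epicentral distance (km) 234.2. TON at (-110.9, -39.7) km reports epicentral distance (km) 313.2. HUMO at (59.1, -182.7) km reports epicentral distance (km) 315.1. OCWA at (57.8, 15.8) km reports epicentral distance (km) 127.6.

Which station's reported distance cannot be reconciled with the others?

Solve using three stations at a time. Using YBH, HUMO, OCWA (subtract circle equations pairwise → linear system) gives (x, y) ≈ (122.2, 126.1).
Distances from that point to each station vs reported:
  YBH: calculated 234.2 vs reported 234.2 → residual 0.0 km
  TON: calculated 286.0 vs reported 313.2 → residual 27.2 km
  HUMO: calculated 315.1 vs reported 315.1 → residual 0.0 km
  OCWA: calculated 127.7 vs reported 127.6 → residual 0.1 km
YBH, HUMO, OCWA are mutually consistent (residuals ≈ 0); TON is off by 27.2 km.

TON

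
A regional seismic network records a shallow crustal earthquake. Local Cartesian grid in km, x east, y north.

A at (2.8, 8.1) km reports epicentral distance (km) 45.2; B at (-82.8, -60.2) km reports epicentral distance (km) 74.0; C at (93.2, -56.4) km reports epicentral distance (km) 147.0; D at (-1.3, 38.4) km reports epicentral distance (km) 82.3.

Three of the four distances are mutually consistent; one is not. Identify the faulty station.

D

Solve using three stations at a time. Using A, B, C (subtract circle equations pairwise → linear system) gives (x, y) ≈ (-41.9, 1.5).
Distances from that point to each station vs reported:
  A: calculated 45.2 vs reported 45.2 → residual 0.0 km
  B: calculated 74.0 vs reported 74.0 → residual 0.0 km
  C: calculated 147.0 vs reported 147.0 → residual 0.0 km
  D: calculated 54.9 vs reported 82.3 → residual 27.4 km
A, B, C are mutually consistent (residuals ≈ 0); D is off by 27.4 km.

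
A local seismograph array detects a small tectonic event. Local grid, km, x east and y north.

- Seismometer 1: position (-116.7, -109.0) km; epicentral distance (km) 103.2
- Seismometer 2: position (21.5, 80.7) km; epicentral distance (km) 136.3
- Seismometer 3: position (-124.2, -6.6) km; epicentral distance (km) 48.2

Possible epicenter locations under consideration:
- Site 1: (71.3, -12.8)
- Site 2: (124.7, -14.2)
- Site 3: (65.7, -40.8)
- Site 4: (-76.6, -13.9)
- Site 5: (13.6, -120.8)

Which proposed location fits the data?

For each candidate, compare |candidate − station| to the reported distance:
Site 1: residuals Seismometer 1 108.0, Seismometer 2 30.4, Seismometer 3 147.4 → max 147.4 km
Site 2: residuals Seismometer 1 156.1, Seismometer 2 3.9, Seismometer 3 200.8 → max 200.8 km
Site 3: residuals Seismometer 1 91.5, Seismometer 2 7.0, Seismometer 3 144.8 → max 144.8 km
Site 4: residuals Seismometer 1 0.0, Seismometer 2 0.0, Seismometer 3 0.0 → max 0.0 km
Site 5: residuals Seismometer 1 27.6, Seismometer 2 65.4, Seismometer 3 130.8 → max 130.8 km
Only Site 4 has all residuals ≈ 0.

Site 4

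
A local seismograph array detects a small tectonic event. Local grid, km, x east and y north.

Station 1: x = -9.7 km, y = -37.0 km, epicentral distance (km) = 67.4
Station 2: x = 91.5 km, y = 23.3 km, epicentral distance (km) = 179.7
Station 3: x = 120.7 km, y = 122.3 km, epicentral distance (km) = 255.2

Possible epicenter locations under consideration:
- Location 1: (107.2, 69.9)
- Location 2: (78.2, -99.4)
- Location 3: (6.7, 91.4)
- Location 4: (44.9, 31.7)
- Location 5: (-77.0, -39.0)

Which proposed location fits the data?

For each candidate, compare |candidate − station| to the reported distance:
Location 1: residuals Station 1 91.0, Station 2 130.5, Station 3 201.1 → max 201.1 km
Location 2: residuals Station 1 40.4, Station 2 56.3, Station 3 29.5 → max 56.3 km
Location 3: residuals Station 1 62.0, Station 2 70.9, Station 3 137.1 → max 137.1 km
Location 4: residuals Station 1 20.4, Station 2 132.3, Station 3 137.1 → max 137.1 km
Location 5: residuals Station 1 0.1, Station 2 0.1, Station 3 0.0 → max 0.1 km
Only Location 5 has all residuals ≈ 0.

Location 5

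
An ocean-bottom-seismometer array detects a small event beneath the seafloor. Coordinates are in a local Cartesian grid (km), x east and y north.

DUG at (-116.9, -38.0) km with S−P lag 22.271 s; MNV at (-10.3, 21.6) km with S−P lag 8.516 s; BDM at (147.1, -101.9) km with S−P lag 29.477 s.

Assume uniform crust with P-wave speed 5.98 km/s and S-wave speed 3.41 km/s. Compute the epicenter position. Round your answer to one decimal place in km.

Distance from S−P lag: d = Δt · v_P v_S / (v_P − v_S) = Δt · (5.98·3.41)/(5.98−3.41) ≈ 7.9346·Δt.
So d_DUG = 176.71, d_MNV = 67.57, d_BDM = 233.89 km.
Circle about each station: (x + 116.9)² + (y + 38.0)² = 176.71²; (x + 10.3)² + (y − 21.6)² = 67.57²; (x − 147.1)² + (y + 101.9)² = 233.89².
Subtracting pairs of circle equations eliminates x²+y² and gives linear equations (the radical axes):
213.2 x + 119.2 y = 12123.76
528.0 x − 127.8 y = -6565.70
Solving the 2×2 system: x ≈ 8.5, y ≈ 86.5 km.
Check against DUG (with the unrounded x, y): √((x + 116.9)²+(y + 38.0)²) = 176.71 ≈ 176.71 km. ✓

8.5 km east, 86.5 km north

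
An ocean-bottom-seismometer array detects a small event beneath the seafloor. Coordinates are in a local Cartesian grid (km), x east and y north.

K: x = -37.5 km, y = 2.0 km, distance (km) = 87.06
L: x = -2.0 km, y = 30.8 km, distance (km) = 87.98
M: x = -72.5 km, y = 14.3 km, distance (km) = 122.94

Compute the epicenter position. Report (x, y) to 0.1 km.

Circle about each station: (x + 37.5)² + (y − 2.0)² = 87.06²; (x + 2.0)² + (y − 30.8)² = 87.98²; (x + 72.5)² + (y − 14.3)² = 122.94².
Subtracting the K equation from the L and M equations removes the quadratic terms:
71.0 x + 57.6 y = -618.65
-70.0 x + 24.6 y = -3484.31
Solving the 2×2 system: x ≈ 32.1, y ≈ -50.3 km.

32.1 km east, -50.3 km north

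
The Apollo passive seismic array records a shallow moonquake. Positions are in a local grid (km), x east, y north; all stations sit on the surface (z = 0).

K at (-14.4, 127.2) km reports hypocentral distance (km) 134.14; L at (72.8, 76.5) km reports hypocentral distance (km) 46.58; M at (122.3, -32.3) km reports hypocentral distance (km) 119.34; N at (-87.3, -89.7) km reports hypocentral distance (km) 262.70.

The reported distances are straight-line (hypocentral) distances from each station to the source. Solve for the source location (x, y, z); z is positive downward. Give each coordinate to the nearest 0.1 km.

Each station gives a sphere (x−x_i)² + (y−y_i)² + z² = d_i² (stations at z=0).
Subtracting the K sphere from L and M: z² cancels, leaving linear equations in x and y:
174.4 x − 101.4 y = 10588.73
273.4 x − 319.0 y = 3364.88
Solving: x ≈ 108.797, y ≈ 82.696 km (keep extra digits for the depth step; rounded: 108.8, 82.7).
Then from the K sphere: z² = 134.14² − (x + 14.4)² − (y − 127.2)² with x = 108.797, y = 82.696, so z ≈ 28.904 ≈ 28.9 km.

x ≈ 108.8 km, y ≈ 82.7 km, depth ≈ 28.9 km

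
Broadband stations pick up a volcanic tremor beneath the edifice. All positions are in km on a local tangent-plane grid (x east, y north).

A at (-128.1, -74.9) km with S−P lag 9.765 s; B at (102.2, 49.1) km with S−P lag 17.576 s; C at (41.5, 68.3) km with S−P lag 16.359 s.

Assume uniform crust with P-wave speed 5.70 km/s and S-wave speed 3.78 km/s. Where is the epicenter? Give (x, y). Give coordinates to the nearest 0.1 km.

Distance from S−P lag: d = Δt · v_P v_S / (v_P − v_S) = Δt · (5.70·3.78)/(5.70−3.78) ≈ 11.2219·Δt.
So d_A = 109.58, d_B = 197.24, d_C = 183.58 km.
Circle about each station: (x + 128.1)² + (y + 74.9)² = 109.58²; (x − 102.2)² + (y − 49.1)² = 197.24²; (x − 41.5)² + (y − 68.3)² = 183.58².
Subtracting pairs of circle equations eliminates x²+y² and gives linear equations (the radical axes):
460.6 x + 248.0 y = -36059.81
339.2 x + 286.4 y = -37326.32
Solving the 2×2 system: x ≈ -22.4, y ≈ -103.8 km.
Check against A (with the unrounded x, y): √((x + 128.1)²+(y + 74.9)²) = 109.58 ≈ 109.58 km. ✓

(-22.4, -103.8)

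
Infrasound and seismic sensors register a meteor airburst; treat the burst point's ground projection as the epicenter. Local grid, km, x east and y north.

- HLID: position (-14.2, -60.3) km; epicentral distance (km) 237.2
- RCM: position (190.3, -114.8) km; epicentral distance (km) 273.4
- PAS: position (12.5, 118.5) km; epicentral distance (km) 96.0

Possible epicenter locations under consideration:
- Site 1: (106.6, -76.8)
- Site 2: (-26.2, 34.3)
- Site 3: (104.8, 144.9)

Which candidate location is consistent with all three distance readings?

For each candidate, compare |candidate − station| to the reported distance:
Site 1: residuals HLID 115.3, RCM 181.5, PAS 120.8 → max 181.5 km
Site 2: residuals HLID 141.8, RCM 10.5, PAS 3.3 → max 141.8 km
Site 3: residuals HLID 0.0, RCM 0.0, PAS 0.0 → max 0.0 km
Only Site 3 has all residuals ≈ 0.

Site 3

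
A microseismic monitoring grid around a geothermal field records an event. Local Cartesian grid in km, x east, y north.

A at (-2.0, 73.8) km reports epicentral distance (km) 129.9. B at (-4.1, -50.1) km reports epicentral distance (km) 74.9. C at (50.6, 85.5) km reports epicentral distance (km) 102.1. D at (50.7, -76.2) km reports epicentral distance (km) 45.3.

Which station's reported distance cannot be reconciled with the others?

C

Solve using three stations at a time. Using A, B, D (subtract circle equations pairwise → linear system) gives (x, y) ≈ (69.3, -34.8).
Distances from that point to each station vs reported:
  A: calculated 129.9 vs reported 129.9 → residual 0.0 km
  B: calculated 74.9 vs reported 74.9 → residual 0.0 km
  C: calculated 121.8 vs reported 102.1 → residual 19.7 km
  D: calculated 45.3 vs reported 45.3 → residual 0.0 km
A, B, D are mutually consistent (residuals ≈ 0); C is off by 19.7 km.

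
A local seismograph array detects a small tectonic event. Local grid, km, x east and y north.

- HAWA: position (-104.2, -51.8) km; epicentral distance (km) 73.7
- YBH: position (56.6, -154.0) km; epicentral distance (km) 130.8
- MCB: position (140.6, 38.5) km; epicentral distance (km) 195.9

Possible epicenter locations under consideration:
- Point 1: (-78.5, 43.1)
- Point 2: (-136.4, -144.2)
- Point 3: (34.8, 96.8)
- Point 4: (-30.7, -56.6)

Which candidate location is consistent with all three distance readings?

For each candidate, compare |candidate − station| to the reported distance:
Point 1: residuals HAWA 24.6, YBH 108.2, MCB 23.2 → max 108.2 km
Point 2: residuals HAWA 24.1, YBH 62.4, MCB 135.9 → max 135.9 km
Point 3: residuals HAWA 129.8, YBH 120.9, MCB 75.1 → max 129.8 km
Point 4: residuals HAWA 0.0, YBH 0.0, MCB 0.0 → max 0.0 km
Only Point 4 has all residuals ≈ 0.

Point 4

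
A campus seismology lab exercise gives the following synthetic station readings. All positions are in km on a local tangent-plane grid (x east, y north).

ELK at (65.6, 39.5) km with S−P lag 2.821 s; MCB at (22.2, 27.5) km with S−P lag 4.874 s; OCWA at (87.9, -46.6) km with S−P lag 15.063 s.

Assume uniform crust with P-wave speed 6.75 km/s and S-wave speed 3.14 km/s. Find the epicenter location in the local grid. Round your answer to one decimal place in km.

Distance from S−P lag: d = Δt · v_P v_S / (v_P − v_S) = Δt · (6.75·3.14)/(6.75−3.14) ≈ 5.8712·Δt.
So d_ELK = 16.56, d_MCB = 28.62, d_OCWA = 88.44 km.
Circle about each station: (x − 65.6)² + (y − 39.5)² = 16.56²; (x − 22.2)² + (y − 27.5)² = 28.62²; (x − 87.9)² + (y + 46.6)² = 88.44².
Subtracting pairs of circle equations eliminates x²+y² and gives linear equations (the radical axes):
-86.8 x − 24.0 y = -5159.39
44.6 x − 172.2 y = -3513.04
Solving the 2×2 system: x ≈ 50.2, y ≈ 33.4 km.
Check against ELK (with the unrounded x, y): √((x − 65.6)²+(y − 39.5)²) = 16.56 ≈ 16.56 km. ✓

x ≈ 50.2 km, y ≈ 33.4 km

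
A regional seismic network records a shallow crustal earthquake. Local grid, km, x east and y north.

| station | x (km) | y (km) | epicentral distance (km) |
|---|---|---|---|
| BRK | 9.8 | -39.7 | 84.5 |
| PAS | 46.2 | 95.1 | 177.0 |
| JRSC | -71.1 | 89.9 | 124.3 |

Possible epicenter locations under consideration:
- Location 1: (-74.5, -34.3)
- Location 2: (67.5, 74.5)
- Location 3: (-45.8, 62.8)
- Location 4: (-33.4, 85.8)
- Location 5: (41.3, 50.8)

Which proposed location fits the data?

Location 1

For each candidate, compare |candidate − station| to the reported distance:
Location 1: residuals BRK 0.0, PAS 0.0, JRSC 0.1 → max 0.1 km
Location 2: residuals BRK 43.4, PAS 147.4, JRSC 15.2 → max 147.4 km
Location 3: residuals BRK 32.1, PAS 79.5, JRSC 87.2 → max 87.2 km
Location 4: residuals BRK 48.2, PAS 96.9, JRSC 86.4 → max 96.9 km
Location 5: residuals BRK 11.3, PAS 132.4, JRSC 5.3 → max 132.4 km
Only Location 1 has all residuals ≈ 0.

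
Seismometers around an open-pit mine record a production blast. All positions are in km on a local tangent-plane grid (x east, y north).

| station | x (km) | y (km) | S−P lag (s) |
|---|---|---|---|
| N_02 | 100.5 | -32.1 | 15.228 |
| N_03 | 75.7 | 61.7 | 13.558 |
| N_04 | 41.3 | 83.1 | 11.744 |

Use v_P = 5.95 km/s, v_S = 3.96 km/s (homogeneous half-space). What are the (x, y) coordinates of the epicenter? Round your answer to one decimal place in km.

(-75.4, 7.5)

Distance from S−P lag: d = Δt · v_P v_S / (v_P − v_S) = Δt · (5.95·3.96)/(5.95−3.96) ≈ 11.8402·Δt.
So d_N_02 = 180.30, d_N_03 = 160.53, d_N_04 = 139.05 km.
Circle about each station: (x − 100.5)² + (y + 32.1)² = 180.30²; (x − 75.7)² + (y − 61.7)² = 160.53²; (x − 41.3)² + (y − 83.1)² = 139.05².
Subtracting pairs of circle equations eliminates x²+y² and gives linear equations (the radical axes):
-49.6 x + 187.6 y = 5144.93
-118.4 x + 230.4 y = 10653.83
Solving the 2×2 system: x ≈ -75.4, y ≈ 7.5 km.
Check against N_02 (with the unrounded x, y): √((x − 100.5)²+(y + 32.1)²) = 180.31 ≈ 180.30 km. ✓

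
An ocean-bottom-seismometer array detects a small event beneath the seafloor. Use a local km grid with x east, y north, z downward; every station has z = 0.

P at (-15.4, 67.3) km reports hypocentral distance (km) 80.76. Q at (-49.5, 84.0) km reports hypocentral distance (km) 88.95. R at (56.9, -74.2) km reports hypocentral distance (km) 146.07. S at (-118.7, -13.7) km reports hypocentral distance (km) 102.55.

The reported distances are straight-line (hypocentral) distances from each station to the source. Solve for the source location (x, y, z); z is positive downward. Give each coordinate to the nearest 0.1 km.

x ≈ -40.5 km, y ≈ 17.6 km, depth ≈ 58.5 km

Each station gives a sphere (x−x_i)² + (y−y_i)² + z² = d_i² (stations at z=0).
Subtracting the P sphere from Q and R: z² cancels, leaving linear equations in x and y:
-68.2 x + 33.4 y = 3349.88
144.6 x − 283.0 y = -10837.47
Solving: x ≈ -40.498, y ≈ 17.602 km (keep extra digits for the depth step; rounded: -40.5, 17.6).
Then from the P sphere: z² = 80.76² − (x + 15.4)² − (y − 67.3)² with x = -40.498, y = 17.602, so z ≈ 58.501 ≈ 58.5 km.
Check against S (with the unrounded solution): distance 102.56 ≈ 102.55 km. ✓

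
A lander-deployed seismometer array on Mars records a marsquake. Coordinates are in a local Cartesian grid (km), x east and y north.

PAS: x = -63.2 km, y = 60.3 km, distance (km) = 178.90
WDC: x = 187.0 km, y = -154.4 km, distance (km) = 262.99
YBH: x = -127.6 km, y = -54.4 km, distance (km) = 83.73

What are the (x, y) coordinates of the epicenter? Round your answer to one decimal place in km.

x ≈ -73.5 km, y ≈ -118.3 km

Circle about each station: (x + 63.2)² + (y − 60.3)² = 178.90²; (x − 187.0)² + (y + 154.4)² = 262.99²; (x + 127.6)² + (y + 54.4)² = 83.73².
Subtracting the PAS equation from the WDC and YBH equations removes the quadratic terms:
500.4 x − 429.4 y = 14019.50
-128.8 x − 229.4 y = 36605.29
Solving the 2×2 system: x ≈ -73.5, y ≈ -118.3 km.
Check against PAS (with the unrounded x, y): √((x + 63.2)²+(y − 60.3)²) = 178.90 ≈ 178.90 km. ✓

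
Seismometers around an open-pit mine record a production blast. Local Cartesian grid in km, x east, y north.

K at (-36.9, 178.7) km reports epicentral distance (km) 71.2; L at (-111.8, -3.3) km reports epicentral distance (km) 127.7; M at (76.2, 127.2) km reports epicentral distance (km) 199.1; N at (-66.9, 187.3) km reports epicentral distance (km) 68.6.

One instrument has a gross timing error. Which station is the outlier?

M

Solve using three stations at a time. Using K, L, N (subtract circle equations pairwise → linear system) gives (x, y) ≈ (-76.2, 119.3).
Distances from that point to each station vs reported:
  K: calculated 71.2 vs reported 71.2 → residual 0.0 km
  L: calculated 127.7 vs reported 127.7 → residual 0.0 km
  M: calculated 152.6 vs reported 199.1 → residual 46.5 km
  N: calculated 68.6 vs reported 68.6 → residual 0.0 km
K, L, N are mutually consistent (residuals ≈ 0); M is off by 46.5 km.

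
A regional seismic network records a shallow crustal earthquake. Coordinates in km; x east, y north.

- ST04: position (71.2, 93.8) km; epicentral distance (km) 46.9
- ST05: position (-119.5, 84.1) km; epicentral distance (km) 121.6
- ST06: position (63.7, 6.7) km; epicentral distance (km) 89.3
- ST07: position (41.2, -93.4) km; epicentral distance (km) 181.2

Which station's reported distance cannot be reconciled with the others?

ST05

Solve using three stations at a time. Using ST04, ST06, ST07 (subtract circle equations pairwise → linear system) gives (x, y) ≈ (24.5, 87.1).
Distances from that point to each station vs reported:
  ST04: calculated 47.2 vs reported 46.9 → residual 0.3 km
  ST05: calculated 144.1 vs reported 121.6 → residual 22.5 km
  ST06: calculated 89.4 vs reported 89.3 → residual 0.1 km
  ST07: calculated 181.3 vs reported 181.2 → residual 0.1 km
ST04, ST06, ST07 are mutually consistent (residuals ≈ 0); ST05 is off by 22.5 km.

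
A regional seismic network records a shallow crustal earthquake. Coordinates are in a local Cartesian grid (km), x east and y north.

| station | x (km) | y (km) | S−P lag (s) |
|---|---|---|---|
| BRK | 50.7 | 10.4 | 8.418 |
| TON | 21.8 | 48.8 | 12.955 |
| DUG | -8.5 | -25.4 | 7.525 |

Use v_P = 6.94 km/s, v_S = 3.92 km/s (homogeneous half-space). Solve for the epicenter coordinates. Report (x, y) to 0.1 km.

x ≈ 46.3 km, y ≈ -65.3 km

Distance from S−P lag: d = Δt · v_P v_S / (v_P − v_S) = Δt · (6.94·3.92)/(6.94−3.92) ≈ 9.0082·Δt.
So d_BRK = 75.83, d_TON = 116.70, d_DUG = 67.79 km.
Circle about each station: (x − 50.7)² + (y − 10.4)² = 75.83²; (x − 21.8)² + (y − 48.8)² = 116.70²; (x + 8.5)² + (y + 25.4)² = 67.79².
Subtracting pairs of circle equations eliminates x²+y² and gives linear equations (the radical axes):
-57.8 x + 76.8 y = -7690.67
-118.4 x − 71.6 y = -806.54
Solving the 2×2 system: x ≈ 46.3, y ≈ -65.3 km.
Check against BRK (with the unrounded x, y): √((x − 50.7)²+(y − 10.4)²) = 75.82 ≈ 75.83 km. ✓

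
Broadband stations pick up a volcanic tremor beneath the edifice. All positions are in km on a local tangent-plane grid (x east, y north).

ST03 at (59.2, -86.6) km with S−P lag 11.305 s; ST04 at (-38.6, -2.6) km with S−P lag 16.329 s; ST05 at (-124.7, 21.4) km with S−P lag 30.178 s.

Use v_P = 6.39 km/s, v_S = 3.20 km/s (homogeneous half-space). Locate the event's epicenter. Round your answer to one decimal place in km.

Distance from S−P lag: d = Δt · v_P v_S / (v_P − v_S) = Δt · (6.39·3.20)/(6.39−3.20) ≈ 6.4100·Δt.
So d_ST03 = 72.47, d_ST04 = 104.67, d_ST05 = 193.44 km.
Circle about each station: (x − 59.2)² + (y + 86.6)² = 72.47²; (x + 38.6)² + (y + 2.6)² = 104.67²; (x + 124.7)² + (y − 21.4)² = 193.44².
Subtracting the ST03 equation from the ST04 and ST05 equations removes the quadratic terms:
-195.6 x + 168.0 y = -15211.39
-367.8 x + 216.0 y = -27163.28
Solving the 2×2 system: x ≈ 65.4, y ≈ -14.4 km.

65.4 km east, -14.4 km north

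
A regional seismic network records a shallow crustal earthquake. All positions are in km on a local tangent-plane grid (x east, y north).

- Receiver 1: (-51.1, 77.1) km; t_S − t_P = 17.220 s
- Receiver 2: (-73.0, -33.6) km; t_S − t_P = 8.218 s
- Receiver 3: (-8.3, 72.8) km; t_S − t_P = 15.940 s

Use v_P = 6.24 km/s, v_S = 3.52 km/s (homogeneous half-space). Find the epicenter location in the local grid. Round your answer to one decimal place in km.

(-10.5, -55.9)

Distance from S−P lag: d = Δt · v_P v_S / (v_P − v_S) = Δt · (6.24·3.52)/(6.24−3.52) ≈ 8.0753·Δt.
So d_Receiver 1 = 139.06, d_Receiver 2 = 66.36, d_Receiver 3 = 128.72 km.
Circle about each station: (x + 51.1)² + (y − 77.1)² = 139.06²; (x + 73.0)² + (y + 33.6)² = 66.36²; (x + 8.3)² + (y − 72.8)² = 128.72².
Subtracting pairs of circle equations eliminates x²+y² and gives linear equations (the radical axes):
-43.8 x − 221.4 y = 12836.37
85.6 x − 8.6 y = -418.04
Solving the 2×2 system: x ≈ -10.5, y ≈ -55.9 km.
Check against Receiver 1 (with the unrounded x, y): √((x + 51.1)²+(y − 77.1)²) = 139.06 ≈ 139.06 km. ✓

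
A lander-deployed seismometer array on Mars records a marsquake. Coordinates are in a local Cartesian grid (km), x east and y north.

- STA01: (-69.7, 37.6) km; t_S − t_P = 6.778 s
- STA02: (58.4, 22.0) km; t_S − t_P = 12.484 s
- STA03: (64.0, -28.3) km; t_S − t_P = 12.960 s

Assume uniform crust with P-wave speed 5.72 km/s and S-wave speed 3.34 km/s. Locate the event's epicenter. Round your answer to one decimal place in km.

(-37.7, -6.4)

Distance from S−P lag: d = Δt · v_P v_S / (v_P − v_S) = Δt · (5.72·3.34)/(5.72−3.34) ≈ 8.0272·Δt.
So d_STA01 = 54.41, d_STA02 = 100.21, d_STA03 = 104.03 km.
Circle about each station: (x + 69.7)² + (y − 37.6)² = 54.41²; (x − 58.4)² + (y − 22.0)² = 100.21²; (x − 64.0)² + (y + 28.3)² = 104.03².
Subtracting the STA01 equation from the STA02 and STA03 equations removes the quadratic terms:
256.2 x − 31.2 y = -9458.89
267.4 x − 131.8 y = -9236.75
Solving the 2×2 system: x ≈ -37.7, y ≈ -6.4 km.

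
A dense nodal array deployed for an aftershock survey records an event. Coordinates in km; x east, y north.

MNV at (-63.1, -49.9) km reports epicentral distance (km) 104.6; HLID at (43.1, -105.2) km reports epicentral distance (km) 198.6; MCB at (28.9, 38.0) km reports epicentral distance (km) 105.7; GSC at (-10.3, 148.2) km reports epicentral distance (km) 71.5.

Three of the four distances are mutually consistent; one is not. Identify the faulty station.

Solve using three stations at a time. Using MNV, HLID, MCB (subtract circle equations pairwise → linear system) gives (x, y) ≈ (-75.7, 54.0).
Distances from that point to each station vs reported:
  MNV: calculated 104.7 vs reported 104.6 → residual 0.1 km
  HLID: calculated 198.6 vs reported 198.6 → residual 0.0 km
  MCB: calculated 105.8 vs reported 105.7 → residual 0.1 km
  GSC: calculated 114.6 vs reported 71.5 → residual 43.1 km
MNV, HLID, MCB are mutually consistent (residuals ≈ 0); GSC is off by 43.1 km.

GSC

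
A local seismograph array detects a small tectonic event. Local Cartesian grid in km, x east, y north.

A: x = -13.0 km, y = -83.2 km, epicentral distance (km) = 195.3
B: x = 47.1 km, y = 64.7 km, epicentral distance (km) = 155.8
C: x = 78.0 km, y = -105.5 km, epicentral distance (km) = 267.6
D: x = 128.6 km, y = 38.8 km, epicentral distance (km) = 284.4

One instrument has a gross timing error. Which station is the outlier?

D

Solve using three stations at a time. Using A, B, C (subtract circle equations pairwise → linear system) gives (x, y) ≈ (-106.7, 87.9).
Distances from that point to each station vs reported:
  A: calculated 195.1 vs reported 195.3 → residual 0.2 km
  B: calculated 155.6 vs reported 155.8 → residual 0.2 km
  C: calculated 267.5 vs reported 267.6 → residual 0.1 km
  D: calculated 240.4 vs reported 284.4 → residual 44.0 km
A, B, C are mutually consistent (residuals ≈ 0); D is off by 44.0 km.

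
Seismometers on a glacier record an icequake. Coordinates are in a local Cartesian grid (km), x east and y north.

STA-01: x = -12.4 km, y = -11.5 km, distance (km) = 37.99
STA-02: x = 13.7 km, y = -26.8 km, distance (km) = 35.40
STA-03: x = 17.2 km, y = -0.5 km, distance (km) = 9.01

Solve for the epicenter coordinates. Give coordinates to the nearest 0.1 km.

x ≈ 20.2 km, y ≈ 8.0 km

Circle about each station: (x + 12.4)² + (y + 11.5)² = 37.99²; (x − 13.7)² + (y + 26.8)² = 35.40²; (x − 17.2)² + (y + 0.5)² = 9.01².
Subtracting the STA-01 equation from the STA-02 and STA-03 equations removes the quadratic terms:
52.2 x − 30.6 y = 810.00
59.2 x + 22.0 y = 1372.14
Solving the 2×2 system: x ≈ 20.2, y ≈ 8.0 km.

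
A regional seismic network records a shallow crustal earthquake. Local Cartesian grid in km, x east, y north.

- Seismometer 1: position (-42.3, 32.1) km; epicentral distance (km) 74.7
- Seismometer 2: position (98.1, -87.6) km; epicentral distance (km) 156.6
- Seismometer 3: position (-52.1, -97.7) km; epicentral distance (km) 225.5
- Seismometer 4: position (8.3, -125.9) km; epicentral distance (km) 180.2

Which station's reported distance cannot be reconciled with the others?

Solve using three stations at a time. Using Seismometer 1, Seismometer 2, Seismometer 4 (subtract circle equations pairwise → linear system) gives (x, y) ≈ (29.3, 53.0).
Distances from that point to each station vs reported:
  Seismometer 1: calculated 74.6 vs reported 74.7 → residual 0.1 km
  Seismometer 2: calculated 156.6 vs reported 156.6 → residual 0.0 km
  Seismometer 3: calculated 171.3 vs reported 225.5 → residual 54.2 km
  Seismometer 4: calculated 180.2 vs reported 180.2 → residual 0.0 km
Seismometer 1, Seismometer 2, Seismometer 4 are mutually consistent (residuals ≈ 0); Seismometer 3 is off by 54.2 km.

Seismometer 3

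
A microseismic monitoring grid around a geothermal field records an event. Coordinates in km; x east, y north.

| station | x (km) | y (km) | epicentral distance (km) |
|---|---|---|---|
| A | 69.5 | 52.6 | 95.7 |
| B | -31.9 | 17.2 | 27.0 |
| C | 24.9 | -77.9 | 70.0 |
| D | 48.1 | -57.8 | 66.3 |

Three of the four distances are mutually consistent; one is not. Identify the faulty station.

B

Solve using three stations at a time. Using A, C, D (subtract circle equations pairwise → linear system) gives (x, y) ≈ (-0.4, -12.7).
Distances from that point to each station vs reported:
  A: calculated 95.7 vs reported 95.7 → residual 0.0 km
  B: calculated 43.4 vs reported 27.0 → residual 16.4 km
  C: calculated 70.0 vs reported 70.0 → residual 0.0 km
  D: calculated 66.2 vs reported 66.3 → residual 0.1 km
A, C, D are mutually consistent (residuals ≈ 0); B is off by 16.4 km.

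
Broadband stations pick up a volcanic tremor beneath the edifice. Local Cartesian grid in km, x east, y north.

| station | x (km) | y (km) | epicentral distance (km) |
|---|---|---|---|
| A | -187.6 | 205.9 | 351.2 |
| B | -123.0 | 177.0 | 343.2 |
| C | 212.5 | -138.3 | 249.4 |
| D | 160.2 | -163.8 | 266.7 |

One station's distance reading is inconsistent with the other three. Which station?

B

Solve using three stations at a time. Using A, C, D (subtract circle equations pairwise → linear system) gives (x, y) ≈ (148.0, 102.6).
Distances from that point to each station vs reported:
  A: calculated 351.2 vs reported 351.2 → residual 0.0 km
  B: calculated 281.1 vs reported 343.2 → residual 62.1 km
  C: calculated 249.4 vs reported 249.4 → residual 0.0 km
  D: calculated 266.7 vs reported 266.7 → residual 0.0 km
A, C, D are mutually consistent (residuals ≈ 0); B is off by 62.1 km.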